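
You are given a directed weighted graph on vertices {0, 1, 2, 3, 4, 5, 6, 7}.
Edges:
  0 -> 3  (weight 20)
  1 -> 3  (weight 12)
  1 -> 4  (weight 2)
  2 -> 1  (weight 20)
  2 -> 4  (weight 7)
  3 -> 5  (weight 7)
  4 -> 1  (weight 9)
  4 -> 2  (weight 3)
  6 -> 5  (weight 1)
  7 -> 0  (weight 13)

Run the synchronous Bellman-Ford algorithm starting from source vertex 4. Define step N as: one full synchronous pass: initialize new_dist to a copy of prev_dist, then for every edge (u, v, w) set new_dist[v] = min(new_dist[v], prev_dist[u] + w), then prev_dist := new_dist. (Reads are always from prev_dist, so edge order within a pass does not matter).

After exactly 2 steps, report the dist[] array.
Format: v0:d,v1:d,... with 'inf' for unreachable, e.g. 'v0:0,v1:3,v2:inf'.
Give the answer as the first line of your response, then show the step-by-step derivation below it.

v0:inf,v1:9,v2:3,v3:21,v4:0,v5:inf,v6:inf,v7:inf

step 1: dist = v0:inf,v1:9,v2:3,v3:inf,v4:0,v5:inf,v6:inf,v7:inf
step 2: dist = v0:inf,v1:9,v2:3,v3:21,v4:0,v5:inf,v6:inf,v7:inf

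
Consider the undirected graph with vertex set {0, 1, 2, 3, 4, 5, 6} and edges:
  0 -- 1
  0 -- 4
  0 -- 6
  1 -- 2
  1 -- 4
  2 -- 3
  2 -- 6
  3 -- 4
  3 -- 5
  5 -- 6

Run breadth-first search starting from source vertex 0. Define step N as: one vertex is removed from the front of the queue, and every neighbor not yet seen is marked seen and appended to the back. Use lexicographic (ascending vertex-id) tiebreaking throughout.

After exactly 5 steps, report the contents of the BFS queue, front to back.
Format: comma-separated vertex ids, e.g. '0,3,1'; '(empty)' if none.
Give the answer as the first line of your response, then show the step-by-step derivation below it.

3,5

step 1: dequeue 0; queue=[1,4,6]; order=0
step 2: dequeue 1; queue=[4,6,2]; order=0,1
step 3: dequeue 4; queue=[6,2,3]; order=0,1,4
step 4: dequeue 6; queue=[2,3,5]; order=0,1,4,6
step 5: dequeue 2; queue=[3,5]; order=0,1,4,6,2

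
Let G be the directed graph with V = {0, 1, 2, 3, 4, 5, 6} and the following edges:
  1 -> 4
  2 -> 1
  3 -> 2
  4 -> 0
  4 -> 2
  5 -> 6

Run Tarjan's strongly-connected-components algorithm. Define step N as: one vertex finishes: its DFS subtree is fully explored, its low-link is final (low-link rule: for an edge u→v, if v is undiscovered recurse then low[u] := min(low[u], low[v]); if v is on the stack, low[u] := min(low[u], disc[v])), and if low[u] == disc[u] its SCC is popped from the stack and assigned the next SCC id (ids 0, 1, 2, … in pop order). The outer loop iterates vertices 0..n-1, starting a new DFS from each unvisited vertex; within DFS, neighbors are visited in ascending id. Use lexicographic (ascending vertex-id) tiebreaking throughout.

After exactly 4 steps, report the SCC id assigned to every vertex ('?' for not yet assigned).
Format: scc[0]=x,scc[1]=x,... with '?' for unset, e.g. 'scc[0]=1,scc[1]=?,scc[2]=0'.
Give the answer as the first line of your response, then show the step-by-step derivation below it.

scc[0]=0,scc[1]=1,scc[2]=1,scc[3]=?,scc[4]=1,scc[5]=?,scc[6]=?

step 1: low=(low[0]=0,low[1]=?,low[2]=?,low[3]=?,low[4]=?,low[5]=?,low[6]=?); scc=(scc[0]=0,scc[1]=?,scc[2]=?,scc[3]=?,scc[4]=?,scc[5]=?,scc[6]=?)
step 2: low=(low[0]=0,low[1]=1,low[2]=1,low[3]=?,low[4]=2,low[5]=?,low[6]=?); scc=(scc[0]=0,scc[1]=?,scc[2]=?,scc[3]=?,scc[4]=?,scc[5]=?,scc[6]=?)
step 3: low=(low[0]=0,low[1]=1,low[2]=1,low[3]=?,low[4]=1,low[5]=?,low[6]=?); scc=(scc[0]=0,scc[1]=?,scc[2]=?,scc[3]=?,scc[4]=?,scc[5]=?,scc[6]=?)
step 4: low=(low[0]=0,low[1]=1,low[2]=1,low[3]=?,low[4]=1,low[5]=?,low[6]=?); scc=(scc[0]=0,scc[1]=1,scc[2]=1,scc[3]=?,scc[4]=1,scc[5]=?,scc[6]=?)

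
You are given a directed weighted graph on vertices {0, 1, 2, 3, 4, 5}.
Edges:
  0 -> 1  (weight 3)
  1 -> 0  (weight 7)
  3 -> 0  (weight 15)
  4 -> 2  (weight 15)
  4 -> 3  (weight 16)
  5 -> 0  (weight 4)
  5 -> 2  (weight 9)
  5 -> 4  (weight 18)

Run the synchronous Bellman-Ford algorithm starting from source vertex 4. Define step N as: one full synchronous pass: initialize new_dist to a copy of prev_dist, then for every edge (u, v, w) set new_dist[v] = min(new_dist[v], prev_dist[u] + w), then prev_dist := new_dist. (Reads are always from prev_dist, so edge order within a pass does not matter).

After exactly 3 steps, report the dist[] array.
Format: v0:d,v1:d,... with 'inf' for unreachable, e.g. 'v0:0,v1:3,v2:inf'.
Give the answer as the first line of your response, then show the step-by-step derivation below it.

v0:31,v1:34,v2:15,v3:16,v4:0,v5:inf

step 1: dist = v0:inf,v1:inf,v2:15,v3:16,v4:0,v5:inf
step 2: dist = v0:31,v1:inf,v2:15,v3:16,v4:0,v5:inf
step 3: dist = v0:31,v1:34,v2:15,v3:16,v4:0,v5:inf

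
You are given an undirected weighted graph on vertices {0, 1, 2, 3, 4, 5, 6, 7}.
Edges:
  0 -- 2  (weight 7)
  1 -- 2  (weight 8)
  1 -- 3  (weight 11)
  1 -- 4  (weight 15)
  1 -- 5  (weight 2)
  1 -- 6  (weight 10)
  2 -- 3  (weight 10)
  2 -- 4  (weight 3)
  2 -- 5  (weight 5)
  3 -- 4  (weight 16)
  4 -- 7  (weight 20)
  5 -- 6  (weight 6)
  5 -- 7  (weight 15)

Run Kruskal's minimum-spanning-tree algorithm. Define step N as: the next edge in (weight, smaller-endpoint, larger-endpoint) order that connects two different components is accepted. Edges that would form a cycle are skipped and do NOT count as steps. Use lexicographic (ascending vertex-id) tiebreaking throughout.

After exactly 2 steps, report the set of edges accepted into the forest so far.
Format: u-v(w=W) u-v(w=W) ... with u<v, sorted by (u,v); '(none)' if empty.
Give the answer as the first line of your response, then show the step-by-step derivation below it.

1-5(w=2) 2-4(w=3)

step 1: add edge 1-5 (w=2); MST = {1-5(w=2)}
step 2: add edge 2-4 (w=3); MST = {1-5(w=2) 2-4(w=3)}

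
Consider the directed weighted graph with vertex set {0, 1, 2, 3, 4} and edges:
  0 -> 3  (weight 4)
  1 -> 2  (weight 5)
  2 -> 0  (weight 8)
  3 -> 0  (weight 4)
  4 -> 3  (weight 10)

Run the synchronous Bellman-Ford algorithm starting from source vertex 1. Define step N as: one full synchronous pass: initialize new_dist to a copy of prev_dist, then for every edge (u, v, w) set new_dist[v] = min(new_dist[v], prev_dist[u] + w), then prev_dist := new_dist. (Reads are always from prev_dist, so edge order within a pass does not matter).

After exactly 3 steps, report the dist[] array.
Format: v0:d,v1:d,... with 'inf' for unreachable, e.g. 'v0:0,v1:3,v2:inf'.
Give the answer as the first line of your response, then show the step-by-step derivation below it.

v0:13,v1:0,v2:5,v3:17,v4:inf

step 1: dist = v0:inf,v1:0,v2:5,v3:inf,v4:inf
step 2: dist = v0:13,v1:0,v2:5,v3:inf,v4:inf
step 3: dist = v0:13,v1:0,v2:5,v3:17,v4:inf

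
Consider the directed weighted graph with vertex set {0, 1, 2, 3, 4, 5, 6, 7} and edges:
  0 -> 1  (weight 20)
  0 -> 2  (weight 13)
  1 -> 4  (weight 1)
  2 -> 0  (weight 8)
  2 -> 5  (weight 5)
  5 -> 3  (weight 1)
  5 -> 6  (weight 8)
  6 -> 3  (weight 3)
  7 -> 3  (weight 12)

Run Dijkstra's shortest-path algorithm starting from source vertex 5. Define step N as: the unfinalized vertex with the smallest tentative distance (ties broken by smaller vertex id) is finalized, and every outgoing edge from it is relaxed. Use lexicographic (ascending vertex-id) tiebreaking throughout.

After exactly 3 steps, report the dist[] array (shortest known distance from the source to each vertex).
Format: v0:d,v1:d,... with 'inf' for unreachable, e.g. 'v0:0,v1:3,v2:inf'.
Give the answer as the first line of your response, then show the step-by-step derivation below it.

v0:inf,v1:inf,v2:inf,v3:1,v4:inf,v5:0,v6:8,v7:inf

step 1: dist = v0:inf,v1:inf,v2:inf,v3:1,v4:inf,v5:0,v6:8,v7:inf
step 2: dist = v0:inf,v1:inf,v2:inf,v3:1,v4:inf,v5:0,v6:8,v7:inf
step 3: dist = v0:inf,v1:inf,v2:inf,v3:1,v4:inf,v5:0,v6:8,v7:inf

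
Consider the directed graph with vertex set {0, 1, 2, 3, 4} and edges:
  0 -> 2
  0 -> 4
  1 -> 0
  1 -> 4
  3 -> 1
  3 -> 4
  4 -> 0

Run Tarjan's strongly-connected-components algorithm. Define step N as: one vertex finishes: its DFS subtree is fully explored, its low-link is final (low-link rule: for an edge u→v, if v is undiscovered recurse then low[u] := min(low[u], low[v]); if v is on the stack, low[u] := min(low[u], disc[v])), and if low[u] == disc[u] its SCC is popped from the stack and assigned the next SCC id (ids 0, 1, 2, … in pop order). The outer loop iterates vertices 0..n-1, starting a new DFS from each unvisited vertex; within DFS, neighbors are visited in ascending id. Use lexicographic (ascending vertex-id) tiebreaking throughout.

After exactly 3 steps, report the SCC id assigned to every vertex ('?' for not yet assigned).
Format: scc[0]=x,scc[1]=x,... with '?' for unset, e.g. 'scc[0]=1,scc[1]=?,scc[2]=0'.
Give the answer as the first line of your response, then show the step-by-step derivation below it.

scc[0]=1,scc[1]=?,scc[2]=0,scc[3]=?,scc[4]=1

step 1: low=(low[0]=0,low[1]=?,low[2]=1,low[3]=?,low[4]=?); scc=(scc[0]=?,scc[1]=?,scc[2]=0,scc[3]=?,scc[4]=?)
step 2: low=(low[0]=0,low[1]=?,low[2]=1,low[3]=?,low[4]=0); scc=(scc[0]=?,scc[1]=?,scc[2]=0,scc[3]=?,scc[4]=?)
step 3: low=(low[0]=0,low[1]=?,low[2]=1,low[3]=?,low[4]=0); scc=(scc[0]=1,scc[1]=?,scc[2]=0,scc[3]=?,scc[4]=1)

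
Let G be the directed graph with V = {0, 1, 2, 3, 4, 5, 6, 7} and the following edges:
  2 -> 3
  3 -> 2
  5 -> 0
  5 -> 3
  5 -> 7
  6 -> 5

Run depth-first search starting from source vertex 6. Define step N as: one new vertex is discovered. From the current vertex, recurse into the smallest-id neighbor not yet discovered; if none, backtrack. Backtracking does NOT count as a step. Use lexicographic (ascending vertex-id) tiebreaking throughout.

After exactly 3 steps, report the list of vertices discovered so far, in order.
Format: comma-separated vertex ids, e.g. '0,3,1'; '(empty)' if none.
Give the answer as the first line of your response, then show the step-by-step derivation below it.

6,5,0

step 1: discover 6; path=6; order=6
step 2: discover 5; path=6>5; order=6,5
step 3: discover 0; path=6>5>0; order=6,5,0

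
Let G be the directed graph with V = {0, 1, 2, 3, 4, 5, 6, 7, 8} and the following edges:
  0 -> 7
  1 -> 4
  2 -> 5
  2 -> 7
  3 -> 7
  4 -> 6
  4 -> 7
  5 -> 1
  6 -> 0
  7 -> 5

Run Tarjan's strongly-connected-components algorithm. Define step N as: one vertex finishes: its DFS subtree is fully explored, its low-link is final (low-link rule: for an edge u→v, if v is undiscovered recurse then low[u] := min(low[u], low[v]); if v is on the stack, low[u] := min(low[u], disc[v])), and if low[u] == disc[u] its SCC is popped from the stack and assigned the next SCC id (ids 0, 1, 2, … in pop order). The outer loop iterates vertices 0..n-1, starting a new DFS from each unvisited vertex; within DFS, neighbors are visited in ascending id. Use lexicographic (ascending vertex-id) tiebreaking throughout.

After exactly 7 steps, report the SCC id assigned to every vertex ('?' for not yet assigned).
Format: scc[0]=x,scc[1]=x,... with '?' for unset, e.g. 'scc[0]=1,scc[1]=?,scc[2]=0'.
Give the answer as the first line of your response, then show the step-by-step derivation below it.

scc[0]=0,scc[1]=0,scc[2]=1,scc[3]=?,scc[4]=0,scc[5]=0,scc[6]=0,scc[7]=0,scc[8]=?

step 1: low=(low[0]=0,low[1]=3,low[2]=?,low[3]=?,low[4]=4,low[5]=2,low[6]=0,low[7]=1,low[8]=?); scc=(scc[0]=?,scc[1]=?,scc[2]=?,scc[3]=?,scc[4]=?,scc[5]=?,scc[6]=?,scc[7]=?,scc[8]=?)
step 2: low=(low[0]=0,low[1]=3,low[2]=?,low[3]=?,low[4]=0,low[5]=2,low[6]=0,low[7]=1,low[8]=?); scc=(scc[0]=?,scc[1]=?,scc[2]=?,scc[3]=?,scc[4]=?,scc[5]=?,scc[6]=?,scc[7]=?,scc[8]=?)
step 3: low=(low[0]=0,low[1]=0,low[2]=?,low[3]=?,low[4]=0,low[5]=2,low[6]=0,low[7]=1,low[8]=?); scc=(scc[0]=?,scc[1]=?,scc[2]=?,scc[3]=?,scc[4]=?,scc[5]=?,scc[6]=?,scc[7]=?,scc[8]=?)
step 4: low=(low[0]=0,low[1]=0,low[2]=?,low[3]=?,low[4]=0,low[5]=0,low[6]=0,low[7]=1,low[8]=?); scc=(scc[0]=?,scc[1]=?,scc[2]=?,scc[3]=?,scc[4]=?,scc[5]=?,scc[6]=?,scc[7]=?,scc[8]=?)
step 5: low=(low[0]=0,low[1]=0,low[2]=?,low[3]=?,low[4]=0,low[5]=0,low[6]=0,low[7]=0,low[8]=?); scc=(scc[0]=?,scc[1]=?,scc[2]=?,scc[3]=?,scc[4]=?,scc[5]=?,scc[6]=?,scc[7]=?,scc[8]=?)
step 6: low=(low[0]=0,low[1]=0,low[2]=?,low[3]=?,low[4]=0,low[5]=0,low[6]=0,low[7]=0,low[8]=?); scc=(scc[0]=0,scc[1]=0,scc[2]=?,scc[3]=?,scc[4]=0,scc[5]=0,scc[6]=0,scc[7]=0,scc[8]=?)
step 7: low=(low[0]=0,low[1]=0,low[2]=6,low[3]=?,low[4]=0,low[5]=0,low[6]=0,low[7]=0,low[8]=?); scc=(scc[0]=0,scc[1]=0,scc[2]=1,scc[3]=?,scc[4]=0,scc[5]=0,scc[6]=0,scc[7]=0,scc[8]=?)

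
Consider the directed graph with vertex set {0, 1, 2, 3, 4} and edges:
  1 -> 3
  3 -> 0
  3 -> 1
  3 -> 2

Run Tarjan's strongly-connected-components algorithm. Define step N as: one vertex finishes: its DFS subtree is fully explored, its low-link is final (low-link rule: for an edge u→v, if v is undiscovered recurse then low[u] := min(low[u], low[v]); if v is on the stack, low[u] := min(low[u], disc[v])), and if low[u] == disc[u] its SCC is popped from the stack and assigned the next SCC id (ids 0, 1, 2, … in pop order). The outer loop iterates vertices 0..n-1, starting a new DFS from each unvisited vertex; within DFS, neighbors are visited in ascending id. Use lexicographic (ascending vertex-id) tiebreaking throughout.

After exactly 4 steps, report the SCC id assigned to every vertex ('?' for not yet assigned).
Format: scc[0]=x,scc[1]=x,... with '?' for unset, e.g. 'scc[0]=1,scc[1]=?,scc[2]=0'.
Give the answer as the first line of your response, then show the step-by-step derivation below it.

scc[0]=0,scc[1]=2,scc[2]=1,scc[3]=2,scc[4]=?

step 1: low=(low[0]=0,low[1]=?,low[2]=?,low[3]=?,low[4]=?); scc=(scc[0]=0,scc[1]=?,scc[2]=?,scc[3]=?,scc[4]=?)
step 2: low=(low[0]=0,low[1]=1,low[2]=3,low[3]=1,low[4]=?); scc=(scc[0]=0,scc[1]=?,scc[2]=1,scc[3]=?,scc[4]=?)
step 3: low=(low[0]=0,low[1]=1,low[2]=3,low[3]=1,low[4]=?); scc=(scc[0]=0,scc[1]=?,scc[2]=1,scc[3]=?,scc[4]=?)
step 4: low=(low[0]=0,low[1]=1,low[2]=3,low[3]=1,low[4]=?); scc=(scc[0]=0,scc[1]=2,scc[2]=1,scc[3]=2,scc[4]=?)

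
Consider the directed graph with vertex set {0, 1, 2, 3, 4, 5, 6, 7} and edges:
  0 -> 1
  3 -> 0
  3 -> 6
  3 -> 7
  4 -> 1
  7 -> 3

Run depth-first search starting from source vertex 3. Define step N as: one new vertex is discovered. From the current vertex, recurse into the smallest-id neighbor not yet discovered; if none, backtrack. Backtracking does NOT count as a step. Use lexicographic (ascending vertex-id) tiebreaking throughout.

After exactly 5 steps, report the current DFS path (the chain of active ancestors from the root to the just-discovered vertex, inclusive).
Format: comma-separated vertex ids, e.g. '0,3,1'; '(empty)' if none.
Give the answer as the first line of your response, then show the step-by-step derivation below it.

3,7

step 1: discover 3; path=3; order=3
step 2: discover 0; path=3>0; order=3,0
step 3: discover 1; path=3>0>1; order=3,0,1
step 4: discover 6; path=3>6; order=3,0,1,6
step 5: discover 7; path=3>7; order=3,0,1,6,7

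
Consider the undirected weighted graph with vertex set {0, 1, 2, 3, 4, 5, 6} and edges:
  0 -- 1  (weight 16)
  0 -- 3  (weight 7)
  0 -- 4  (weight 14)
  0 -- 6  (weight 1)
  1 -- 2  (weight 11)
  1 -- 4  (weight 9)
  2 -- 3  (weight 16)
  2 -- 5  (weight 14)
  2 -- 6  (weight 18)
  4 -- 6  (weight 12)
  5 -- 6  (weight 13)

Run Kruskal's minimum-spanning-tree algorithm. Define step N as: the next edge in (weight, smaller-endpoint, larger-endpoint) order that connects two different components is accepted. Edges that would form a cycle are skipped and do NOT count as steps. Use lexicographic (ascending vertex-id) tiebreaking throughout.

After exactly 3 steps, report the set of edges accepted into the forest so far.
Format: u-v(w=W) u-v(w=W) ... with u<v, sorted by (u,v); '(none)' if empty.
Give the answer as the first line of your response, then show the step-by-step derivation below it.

0-3(w=7) 0-6(w=1) 1-4(w=9)

step 1: add edge 0-6 (w=1); MST = {0-6(w=1)}
step 2: add edge 0-3 (w=7); MST = {0-3(w=7) 0-6(w=1)}
step 3: add edge 1-4 (w=9); MST = {0-3(w=7) 0-6(w=1) 1-4(w=9)}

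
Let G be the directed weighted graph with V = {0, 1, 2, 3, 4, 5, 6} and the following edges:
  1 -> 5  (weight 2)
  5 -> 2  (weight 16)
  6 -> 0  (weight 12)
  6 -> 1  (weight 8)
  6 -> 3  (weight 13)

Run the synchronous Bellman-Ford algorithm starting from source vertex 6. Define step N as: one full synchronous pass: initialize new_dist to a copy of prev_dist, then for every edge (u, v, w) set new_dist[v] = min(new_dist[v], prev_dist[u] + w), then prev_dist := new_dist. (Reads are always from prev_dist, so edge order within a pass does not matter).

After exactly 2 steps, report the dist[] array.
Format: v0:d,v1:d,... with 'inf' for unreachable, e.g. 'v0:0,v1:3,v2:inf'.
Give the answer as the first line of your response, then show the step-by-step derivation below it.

v0:12,v1:8,v2:inf,v3:13,v4:inf,v5:10,v6:0

step 1: dist = v0:12,v1:8,v2:inf,v3:13,v4:inf,v5:inf,v6:0
step 2: dist = v0:12,v1:8,v2:inf,v3:13,v4:inf,v5:10,v6:0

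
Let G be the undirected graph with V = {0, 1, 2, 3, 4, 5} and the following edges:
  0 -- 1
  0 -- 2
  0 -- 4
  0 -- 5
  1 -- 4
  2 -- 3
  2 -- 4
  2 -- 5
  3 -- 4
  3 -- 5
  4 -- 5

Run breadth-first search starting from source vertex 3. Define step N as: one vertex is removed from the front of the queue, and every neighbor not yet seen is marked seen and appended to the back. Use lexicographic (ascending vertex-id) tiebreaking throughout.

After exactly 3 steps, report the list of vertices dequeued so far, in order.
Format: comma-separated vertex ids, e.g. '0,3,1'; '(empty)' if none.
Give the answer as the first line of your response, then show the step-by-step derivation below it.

3,2,4

step 1: dequeue 3; queue=[2,4,5]; order=3
step 2: dequeue 2; queue=[4,5,0]; order=3,2
step 3: dequeue 4; queue=[5,0,1]; order=3,2,4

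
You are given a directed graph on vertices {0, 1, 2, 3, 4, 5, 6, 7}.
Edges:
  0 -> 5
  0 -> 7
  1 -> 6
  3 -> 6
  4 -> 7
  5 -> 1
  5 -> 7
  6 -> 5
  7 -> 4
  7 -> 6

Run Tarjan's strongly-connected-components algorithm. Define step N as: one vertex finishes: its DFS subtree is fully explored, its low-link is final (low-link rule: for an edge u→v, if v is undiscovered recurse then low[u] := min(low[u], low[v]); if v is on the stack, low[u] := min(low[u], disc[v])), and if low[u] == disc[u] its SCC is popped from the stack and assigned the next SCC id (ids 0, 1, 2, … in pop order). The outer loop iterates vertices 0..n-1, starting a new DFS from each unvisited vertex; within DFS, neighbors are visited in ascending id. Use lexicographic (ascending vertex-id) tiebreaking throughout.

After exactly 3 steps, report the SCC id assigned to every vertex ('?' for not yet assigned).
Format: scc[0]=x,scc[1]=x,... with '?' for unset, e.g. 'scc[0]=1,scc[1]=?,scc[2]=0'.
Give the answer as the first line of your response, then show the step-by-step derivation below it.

scc[0]=?,scc[1]=?,scc[2]=?,scc[3]=?,scc[4]=?,scc[5]=?,scc[6]=?,scc[7]=?

step 1: low=(low[0]=0,low[1]=2,low[2]=?,low[3]=?,low[4]=?,low[5]=1,low[6]=1,low[7]=?); scc=(scc[0]=?,scc[1]=?,scc[2]=?,scc[3]=?,scc[4]=?,scc[5]=?,scc[6]=?,scc[7]=?)
step 2: low=(low[0]=0,low[1]=1,low[2]=?,low[3]=?,low[4]=?,low[5]=1,low[6]=1,low[7]=?); scc=(scc[0]=?,scc[1]=?,scc[2]=?,scc[3]=?,scc[4]=?,scc[5]=?,scc[6]=?,scc[7]=?)
step 3: low=(low[0]=0,low[1]=1,low[2]=?,low[3]=?,low[4]=4,low[5]=1,low[6]=1,low[7]=4); scc=(scc[0]=?,scc[1]=?,scc[2]=?,scc[3]=?,scc[4]=?,scc[5]=?,scc[6]=?,scc[7]=?)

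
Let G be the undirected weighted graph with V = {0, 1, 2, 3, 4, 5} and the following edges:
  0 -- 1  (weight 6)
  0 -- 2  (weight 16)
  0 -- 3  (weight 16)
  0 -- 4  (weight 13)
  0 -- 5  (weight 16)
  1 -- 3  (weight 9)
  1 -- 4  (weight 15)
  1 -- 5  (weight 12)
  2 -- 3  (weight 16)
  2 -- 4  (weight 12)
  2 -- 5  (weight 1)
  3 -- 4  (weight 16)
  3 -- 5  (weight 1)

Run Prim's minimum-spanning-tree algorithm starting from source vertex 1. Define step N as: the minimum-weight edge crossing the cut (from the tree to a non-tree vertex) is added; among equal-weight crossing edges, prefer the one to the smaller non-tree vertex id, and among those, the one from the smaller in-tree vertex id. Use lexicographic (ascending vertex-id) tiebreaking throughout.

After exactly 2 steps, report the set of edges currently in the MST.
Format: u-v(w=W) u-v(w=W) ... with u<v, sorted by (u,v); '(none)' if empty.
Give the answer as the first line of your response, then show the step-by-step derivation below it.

0-1(w=6) 1-3(w=9)

step 1: add edge 0-1 (w=6); MST = {0-1(w=6)}
step 2: add edge 1-3 (w=9); MST = {0-1(w=6) 1-3(w=9)}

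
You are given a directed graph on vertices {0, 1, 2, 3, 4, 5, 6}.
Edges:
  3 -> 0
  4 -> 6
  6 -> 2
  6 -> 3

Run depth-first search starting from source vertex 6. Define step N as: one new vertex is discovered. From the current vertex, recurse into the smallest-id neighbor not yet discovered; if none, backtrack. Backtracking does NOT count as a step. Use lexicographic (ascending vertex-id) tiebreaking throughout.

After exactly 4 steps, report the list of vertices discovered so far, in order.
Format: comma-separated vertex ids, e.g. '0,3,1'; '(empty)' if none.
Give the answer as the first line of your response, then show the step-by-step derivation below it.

6,2,3,0

step 1: discover 6; path=6; order=6
step 2: discover 2; path=6>2; order=6,2
step 3: discover 3; path=6>3; order=6,2,3
step 4: discover 0; path=6>3>0; order=6,2,3,0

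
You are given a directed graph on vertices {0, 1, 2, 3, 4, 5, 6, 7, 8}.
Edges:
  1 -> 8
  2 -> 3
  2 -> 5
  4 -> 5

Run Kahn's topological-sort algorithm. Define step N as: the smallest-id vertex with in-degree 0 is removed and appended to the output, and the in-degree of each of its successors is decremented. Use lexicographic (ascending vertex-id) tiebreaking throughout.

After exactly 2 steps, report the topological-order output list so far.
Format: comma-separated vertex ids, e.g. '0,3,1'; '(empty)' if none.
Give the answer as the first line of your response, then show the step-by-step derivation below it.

0,1

step 1: output 0; order=[0]; indeg=(0,0,0,1,0,2,0,0,1)
step 2: output 1; order=[0,1]; indeg=(0,0,0,1,0,2,0,0,0)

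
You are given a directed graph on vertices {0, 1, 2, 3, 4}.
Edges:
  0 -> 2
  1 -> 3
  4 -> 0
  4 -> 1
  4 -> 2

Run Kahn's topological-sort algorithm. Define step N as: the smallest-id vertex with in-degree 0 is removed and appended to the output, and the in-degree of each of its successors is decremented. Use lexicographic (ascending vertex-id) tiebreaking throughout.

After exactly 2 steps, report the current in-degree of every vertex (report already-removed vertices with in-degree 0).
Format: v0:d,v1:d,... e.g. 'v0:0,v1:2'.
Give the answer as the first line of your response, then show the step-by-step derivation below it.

v0:0,v1:0,v2:0,v3:1,v4:0

step 1: output 4; order=[4]; indeg=(0,0,1,1,0)
step 2: output 0; order=[4,0]; indeg=(0,0,0,1,0)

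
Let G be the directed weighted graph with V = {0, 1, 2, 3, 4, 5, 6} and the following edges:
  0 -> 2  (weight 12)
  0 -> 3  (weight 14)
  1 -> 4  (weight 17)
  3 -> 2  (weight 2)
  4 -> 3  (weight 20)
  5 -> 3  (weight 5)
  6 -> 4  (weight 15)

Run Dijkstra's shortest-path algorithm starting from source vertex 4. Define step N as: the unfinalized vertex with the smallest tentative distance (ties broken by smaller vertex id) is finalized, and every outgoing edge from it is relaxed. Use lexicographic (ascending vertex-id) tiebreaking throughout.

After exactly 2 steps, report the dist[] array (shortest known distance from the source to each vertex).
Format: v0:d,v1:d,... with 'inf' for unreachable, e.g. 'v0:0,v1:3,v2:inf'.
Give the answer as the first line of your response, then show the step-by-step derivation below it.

v0:inf,v1:inf,v2:22,v3:20,v4:0,v5:inf,v6:inf

step 1: dist = v0:inf,v1:inf,v2:inf,v3:20,v4:0,v5:inf,v6:inf
step 2: dist = v0:inf,v1:inf,v2:22,v3:20,v4:0,v5:inf,v6:inf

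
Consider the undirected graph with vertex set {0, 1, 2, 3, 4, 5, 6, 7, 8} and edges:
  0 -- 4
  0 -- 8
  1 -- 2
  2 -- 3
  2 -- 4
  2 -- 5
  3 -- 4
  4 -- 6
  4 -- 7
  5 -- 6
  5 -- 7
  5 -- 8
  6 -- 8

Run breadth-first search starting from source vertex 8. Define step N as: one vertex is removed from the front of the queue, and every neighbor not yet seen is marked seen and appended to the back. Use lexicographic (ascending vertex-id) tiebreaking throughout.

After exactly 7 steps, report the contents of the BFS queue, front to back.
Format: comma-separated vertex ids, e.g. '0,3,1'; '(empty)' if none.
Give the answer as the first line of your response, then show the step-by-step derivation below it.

3,1

step 1: dequeue 8; queue=[0,5,6]; order=8
step 2: dequeue 0; queue=[5,6,4]; order=8,0
step 3: dequeue 5; queue=[6,4,2,7]; order=8,0,5
step 4: dequeue 6; queue=[4,2,7]; order=8,0,5,6
step 5: dequeue 4; queue=[2,7,3]; order=8,0,5,6,4
step 6: dequeue 2; queue=[7,3,1]; order=8,0,5,6,4,2
step 7: dequeue 7; queue=[3,1]; order=8,0,5,6,4,2,7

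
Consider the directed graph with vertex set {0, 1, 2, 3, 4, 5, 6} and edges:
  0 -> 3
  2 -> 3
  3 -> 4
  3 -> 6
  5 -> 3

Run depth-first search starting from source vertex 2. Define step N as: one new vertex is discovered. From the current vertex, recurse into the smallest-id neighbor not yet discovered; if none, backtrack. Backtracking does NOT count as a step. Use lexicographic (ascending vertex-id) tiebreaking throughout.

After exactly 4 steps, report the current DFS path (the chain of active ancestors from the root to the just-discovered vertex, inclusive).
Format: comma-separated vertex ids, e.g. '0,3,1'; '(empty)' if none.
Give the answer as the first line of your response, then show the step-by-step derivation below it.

2,3,6

step 1: discover 2; path=2; order=2
step 2: discover 3; path=2>3; order=2,3
step 3: discover 4; path=2>3>4; order=2,3,4
step 4: discover 6; path=2>3>6; order=2,3,4,6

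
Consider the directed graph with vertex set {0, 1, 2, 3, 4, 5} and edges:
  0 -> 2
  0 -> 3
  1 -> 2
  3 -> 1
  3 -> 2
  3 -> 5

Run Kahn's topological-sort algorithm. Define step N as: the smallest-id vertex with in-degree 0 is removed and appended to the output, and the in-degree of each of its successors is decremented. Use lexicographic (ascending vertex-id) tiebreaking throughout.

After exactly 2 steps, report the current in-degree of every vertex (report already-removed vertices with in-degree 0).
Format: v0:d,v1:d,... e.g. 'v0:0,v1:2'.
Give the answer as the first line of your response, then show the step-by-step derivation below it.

v0:0,v1:0,v2:1,v3:0,v4:0,v5:0

step 1: output 0; order=[0]; indeg=(0,1,2,0,0,1)
step 2: output 3; order=[0,3]; indeg=(0,0,1,0,0,0)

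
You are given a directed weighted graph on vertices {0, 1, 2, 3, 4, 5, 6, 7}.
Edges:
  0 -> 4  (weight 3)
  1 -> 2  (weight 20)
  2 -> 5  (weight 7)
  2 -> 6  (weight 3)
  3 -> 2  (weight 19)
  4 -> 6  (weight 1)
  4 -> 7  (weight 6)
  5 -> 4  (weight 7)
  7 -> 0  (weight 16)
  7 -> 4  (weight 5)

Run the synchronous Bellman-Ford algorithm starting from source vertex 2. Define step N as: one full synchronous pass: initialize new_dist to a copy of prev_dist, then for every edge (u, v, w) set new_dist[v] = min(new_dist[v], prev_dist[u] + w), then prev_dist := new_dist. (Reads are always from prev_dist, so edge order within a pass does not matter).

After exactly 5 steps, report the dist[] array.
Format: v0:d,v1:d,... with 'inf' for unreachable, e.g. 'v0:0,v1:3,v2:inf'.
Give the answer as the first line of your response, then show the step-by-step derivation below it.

v0:36,v1:inf,v2:0,v3:inf,v4:14,v5:7,v6:3,v7:20

step 1: dist = v0:inf,v1:inf,v2:0,v3:inf,v4:inf,v5:7,v6:3,v7:inf
step 2: dist = v0:inf,v1:inf,v2:0,v3:inf,v4:14,v5:7,v6:3,v7:inf
step 3: dist = v0:inf,v1:inf,v2:0,v3:inf,v4:14,v5:7,v6:3,v7:20
step 4: dist = v0:36,v1:inf,v2:0,v3:inf,v4:14,v5:7,v6:3,v7:20
step 5: dist = v0:36,v1:inf,v2:0,v3:inf,v4:14,v5:7,v6:3,v7:20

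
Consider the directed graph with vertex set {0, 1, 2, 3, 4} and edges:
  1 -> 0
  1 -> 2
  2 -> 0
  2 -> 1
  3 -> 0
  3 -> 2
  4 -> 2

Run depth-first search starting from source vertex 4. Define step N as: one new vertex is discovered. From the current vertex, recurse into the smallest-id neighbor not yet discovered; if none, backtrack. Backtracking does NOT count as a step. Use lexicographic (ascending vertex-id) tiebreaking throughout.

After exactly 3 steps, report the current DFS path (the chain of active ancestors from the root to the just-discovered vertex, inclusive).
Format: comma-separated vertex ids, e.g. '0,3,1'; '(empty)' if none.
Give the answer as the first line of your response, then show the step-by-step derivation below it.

4,2,0

step 1: discover 4; path=4; order=4
step 2: discover 2; path=4>2; order=4,2
step 3: discover 0; path=4>2>0; order=4,2,0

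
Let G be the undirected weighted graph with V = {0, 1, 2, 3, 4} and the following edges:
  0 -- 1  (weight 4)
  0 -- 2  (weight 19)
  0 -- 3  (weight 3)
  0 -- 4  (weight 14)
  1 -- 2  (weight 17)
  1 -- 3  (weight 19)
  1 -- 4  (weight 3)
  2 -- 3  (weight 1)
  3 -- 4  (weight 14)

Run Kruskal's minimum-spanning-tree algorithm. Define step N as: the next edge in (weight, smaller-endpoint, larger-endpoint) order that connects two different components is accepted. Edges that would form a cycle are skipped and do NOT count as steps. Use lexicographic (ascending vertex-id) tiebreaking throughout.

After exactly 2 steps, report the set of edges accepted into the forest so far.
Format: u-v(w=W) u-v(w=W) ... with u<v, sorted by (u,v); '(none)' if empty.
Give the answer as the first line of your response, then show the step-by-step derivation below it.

0-3(w=3) 2-3(w=1)

step 1: add edge 2-3 (w=1); MST = {2-3(w=1)}
step 2: add edge 0-3 (w=3); MST = {0-3(w=3) 2-3(w=1)}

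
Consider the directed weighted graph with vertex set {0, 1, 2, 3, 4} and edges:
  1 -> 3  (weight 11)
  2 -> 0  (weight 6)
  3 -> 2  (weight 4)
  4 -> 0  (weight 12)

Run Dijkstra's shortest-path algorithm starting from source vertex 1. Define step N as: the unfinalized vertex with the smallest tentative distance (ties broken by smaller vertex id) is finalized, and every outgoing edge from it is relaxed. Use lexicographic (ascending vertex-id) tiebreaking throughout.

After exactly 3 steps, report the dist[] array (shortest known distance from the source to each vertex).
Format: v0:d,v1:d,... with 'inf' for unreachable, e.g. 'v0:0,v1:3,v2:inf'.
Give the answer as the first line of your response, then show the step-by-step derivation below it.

v0:21,v1:0,v2:15,v3:11,v4:inf

step 1: dist = v0:inf,v1:0,v2:inf,v3:11,v4:inf
step 2: dist = v0:inf,v1:0,v2:15,v3:11,v4:inf
step 3: dist = v0:21,v1:0,v2:15,v3:11,v4:inf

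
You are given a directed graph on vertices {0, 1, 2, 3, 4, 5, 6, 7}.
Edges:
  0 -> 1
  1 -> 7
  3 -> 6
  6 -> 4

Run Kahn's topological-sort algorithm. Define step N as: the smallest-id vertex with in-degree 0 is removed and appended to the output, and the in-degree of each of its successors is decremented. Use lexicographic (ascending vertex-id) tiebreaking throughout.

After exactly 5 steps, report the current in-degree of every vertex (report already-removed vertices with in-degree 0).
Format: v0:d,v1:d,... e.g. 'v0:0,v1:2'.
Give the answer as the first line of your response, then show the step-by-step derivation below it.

v0:0,v1:0,v2:0,v3:0,v4:1,v5:0,v6:0,v7:0

step 1: output 0; order=[0]; indeg=(0,0,0,0,1,0,1,1)
step 2: output 1; order=[0,1]; indeg=(0,0,0,0,1,0,1,0)
step 3: output 2; order=[0,1,2]; indeg=(0,0,0,0,1,0,1,0)
step 4: output 3; order=[0,1,2,3]; indeg=(0,0,0,0,1,0,0,0)
step 5: output 5; order=[0,1,2,3,5]; indeg=(0,0,0,0,1,0,0,0)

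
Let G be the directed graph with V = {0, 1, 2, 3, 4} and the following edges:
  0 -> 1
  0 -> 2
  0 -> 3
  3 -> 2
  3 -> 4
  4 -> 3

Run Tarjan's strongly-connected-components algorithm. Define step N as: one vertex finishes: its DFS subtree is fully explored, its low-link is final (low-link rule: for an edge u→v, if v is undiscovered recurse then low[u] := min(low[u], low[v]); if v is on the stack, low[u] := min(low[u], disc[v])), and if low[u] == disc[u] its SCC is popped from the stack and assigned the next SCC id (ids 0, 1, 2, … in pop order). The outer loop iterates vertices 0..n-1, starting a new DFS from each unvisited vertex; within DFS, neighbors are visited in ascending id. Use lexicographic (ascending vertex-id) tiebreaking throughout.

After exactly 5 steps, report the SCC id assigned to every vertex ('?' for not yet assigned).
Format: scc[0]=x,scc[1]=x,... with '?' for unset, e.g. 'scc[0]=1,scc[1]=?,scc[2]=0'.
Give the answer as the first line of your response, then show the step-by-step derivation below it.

scc[0]=3,scc[1]=0,scc[2]=1,scc[3]=2,scc[4]=2

step 1: low=(low[0]=0,low[1]=1,low[2]=?,low[3]=?,low[4]=?); scc=(scc[0]=?,scc[1]=0,scc[2]=?,scc[3]=?,scc[4]=?)
step 2: low=(low[0]=0,low[1]=1,low[2]=2,low[3]=?,low[4]=?); scc=(scc[0]=?,scc[1]=0,scc[2]=1,scc[3]=?,scc[4]=?)
step 3: low=(low[0]=0,low[1]=1,low[2]=2,low[3]=3,low[4]=3); scc=(scc[0]=?,scc[1]=0,scc[2]=1,scc[3]=?,scc[4]=?)
step 4: low=(low[0]=0,low[1]=1,low[2]=2,low[3]=3,low[4]=3); scc=(scc[0]=?,scc[1]=0,scc[2]=1,scc[3]=2,scc[4]=2)
step 5: low=(low[0]=0,low[1]=1,low[2]=2,low[3]=3,low[4]=3); scc=(scc[0]=3,scc[1]=0,scc[2]=1,scc[3]=2,scc[4]=2)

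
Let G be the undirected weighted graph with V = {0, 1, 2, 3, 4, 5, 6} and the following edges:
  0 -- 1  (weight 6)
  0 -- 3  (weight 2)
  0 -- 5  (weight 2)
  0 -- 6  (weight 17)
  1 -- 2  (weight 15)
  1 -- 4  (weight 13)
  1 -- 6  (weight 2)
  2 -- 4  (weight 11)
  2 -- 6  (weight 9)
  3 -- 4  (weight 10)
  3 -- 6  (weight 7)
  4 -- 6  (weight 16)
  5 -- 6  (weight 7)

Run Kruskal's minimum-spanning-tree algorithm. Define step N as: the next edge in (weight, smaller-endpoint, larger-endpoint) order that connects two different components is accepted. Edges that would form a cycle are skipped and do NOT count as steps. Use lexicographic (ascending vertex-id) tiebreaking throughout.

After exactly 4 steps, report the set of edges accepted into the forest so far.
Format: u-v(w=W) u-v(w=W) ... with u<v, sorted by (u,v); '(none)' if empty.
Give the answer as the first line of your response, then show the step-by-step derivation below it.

0-1(w=6) 0-3(w=2) 0-5(w=2) 1-6(w=2)

step 1: add edge 0-3 (w=2); MST = {0-3(w=2)}
step 2: add edge 0-5 (w=2); MST = {0-3(w=2) 0-5(w=2)}
step 3: add edge 1-6 (w=2); MST = {0-3(w=2) 0-5(w=2) 1-6(w=2)}
step 4: add edge 0-1 (w=6); MST = {0-1(w=6) 0-3(w=2) 0-5(w=2) 1-6(w=2)}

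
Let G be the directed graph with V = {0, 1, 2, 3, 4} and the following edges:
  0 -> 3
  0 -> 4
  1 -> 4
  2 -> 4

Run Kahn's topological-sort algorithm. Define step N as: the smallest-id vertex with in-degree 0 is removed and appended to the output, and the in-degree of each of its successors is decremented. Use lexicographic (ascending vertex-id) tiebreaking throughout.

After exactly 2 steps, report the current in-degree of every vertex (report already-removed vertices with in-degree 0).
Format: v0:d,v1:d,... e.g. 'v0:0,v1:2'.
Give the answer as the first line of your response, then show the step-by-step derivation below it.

v0:0,v1:0,v2:0,v3:0,v4:1

step 1: output 0; order=[0]; indeg=(0,0,0,0,2)
step 2: output 1; order=[0,1]; indeg=(0,0,0,0,1)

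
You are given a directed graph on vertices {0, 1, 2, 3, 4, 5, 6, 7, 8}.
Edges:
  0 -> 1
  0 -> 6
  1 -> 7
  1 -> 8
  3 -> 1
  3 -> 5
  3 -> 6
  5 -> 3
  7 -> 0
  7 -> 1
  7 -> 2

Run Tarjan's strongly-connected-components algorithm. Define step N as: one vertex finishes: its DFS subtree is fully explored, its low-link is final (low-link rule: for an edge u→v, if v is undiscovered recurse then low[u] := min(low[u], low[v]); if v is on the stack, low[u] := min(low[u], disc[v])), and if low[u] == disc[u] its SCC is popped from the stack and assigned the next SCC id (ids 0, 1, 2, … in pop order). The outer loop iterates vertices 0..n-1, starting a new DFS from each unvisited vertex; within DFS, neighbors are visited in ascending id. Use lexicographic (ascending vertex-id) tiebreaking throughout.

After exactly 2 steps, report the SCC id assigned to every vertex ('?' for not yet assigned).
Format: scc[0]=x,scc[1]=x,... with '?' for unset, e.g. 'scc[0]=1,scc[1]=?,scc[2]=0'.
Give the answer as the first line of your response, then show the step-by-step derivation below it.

scc[0]=?,scc[1]=?,scc[2]=0,scc[3]=?,scc[4]=?,scc[5]=?,scc[6]=?,scc[7]=?,scc[8]=?

step 1: low=(low[0]=0,low[1]=1,low[2]=3,low[3]=?,low[4]=?,low[5]=?,low[6]=?,low[7]=0,low[8]=?); scc=(scc[0]=?,scc[1]=?,scc[2]=0,scc[3]=?,scc[4]=?,scc[5]=?,scc[6]=?,scc[7]=?,scc[8]=?)
step 2: low=(low[0]=0,low[1]=1,low[2]=3,low[3]=?,low[4]=?,low[5]=?,low[6]=?,low[7]=0,low[8]=?); scc=(scc[0]=?,scc[1]=?,scc[2]=0,scc[3]=?,scc[4]=?,scc[5]=?,scc[6]=?,scc[7]=?,scc[8]=?)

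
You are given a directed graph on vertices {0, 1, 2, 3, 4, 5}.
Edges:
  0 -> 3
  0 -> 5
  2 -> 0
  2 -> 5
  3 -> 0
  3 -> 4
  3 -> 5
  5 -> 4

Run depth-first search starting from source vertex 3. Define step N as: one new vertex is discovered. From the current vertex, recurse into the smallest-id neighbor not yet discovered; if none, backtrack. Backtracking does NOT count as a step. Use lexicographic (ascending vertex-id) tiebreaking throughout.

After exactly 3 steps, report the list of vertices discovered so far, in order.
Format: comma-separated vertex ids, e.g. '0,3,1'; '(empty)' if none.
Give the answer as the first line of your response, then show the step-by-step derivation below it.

3,0,5

step 1: discover 3; path=3; order=3
step 2: discover 0; path=3>0; order=3,0
step 3: discover 5; path=3>0>5; order=3,0,5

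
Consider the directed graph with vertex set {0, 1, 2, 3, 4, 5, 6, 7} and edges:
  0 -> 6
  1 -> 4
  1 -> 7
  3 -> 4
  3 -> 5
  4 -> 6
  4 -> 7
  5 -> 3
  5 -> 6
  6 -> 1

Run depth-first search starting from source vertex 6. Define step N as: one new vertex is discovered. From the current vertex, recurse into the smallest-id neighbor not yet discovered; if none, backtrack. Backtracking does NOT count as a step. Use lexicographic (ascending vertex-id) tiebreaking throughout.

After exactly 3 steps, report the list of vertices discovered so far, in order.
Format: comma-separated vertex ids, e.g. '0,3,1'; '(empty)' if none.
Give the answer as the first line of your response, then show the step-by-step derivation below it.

6,1,4

step 1: discover 6; path=6; order=6
step 2: discover 1; path=6>1; order=6,1
step 3: discover 4; path=6>1>4; order=6,1,4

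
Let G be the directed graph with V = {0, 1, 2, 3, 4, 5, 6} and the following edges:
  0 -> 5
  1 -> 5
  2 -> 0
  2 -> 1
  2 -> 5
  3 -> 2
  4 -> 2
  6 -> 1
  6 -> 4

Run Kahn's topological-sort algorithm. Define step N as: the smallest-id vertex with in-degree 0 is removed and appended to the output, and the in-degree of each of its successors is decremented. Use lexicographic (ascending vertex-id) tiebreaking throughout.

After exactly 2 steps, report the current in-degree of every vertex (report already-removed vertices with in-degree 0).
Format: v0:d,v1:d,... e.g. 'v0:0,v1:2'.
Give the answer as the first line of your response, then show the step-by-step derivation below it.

v0:1,v1:1,v2:1,v3:0,v4:0,v5:3,v6:0

step 1: output 3; order=[3]; indeg=(1,2,1,0,1,3,0)
step 2: output 6; order=[3,6]; indeg=(1,1,1,0,0,3,0)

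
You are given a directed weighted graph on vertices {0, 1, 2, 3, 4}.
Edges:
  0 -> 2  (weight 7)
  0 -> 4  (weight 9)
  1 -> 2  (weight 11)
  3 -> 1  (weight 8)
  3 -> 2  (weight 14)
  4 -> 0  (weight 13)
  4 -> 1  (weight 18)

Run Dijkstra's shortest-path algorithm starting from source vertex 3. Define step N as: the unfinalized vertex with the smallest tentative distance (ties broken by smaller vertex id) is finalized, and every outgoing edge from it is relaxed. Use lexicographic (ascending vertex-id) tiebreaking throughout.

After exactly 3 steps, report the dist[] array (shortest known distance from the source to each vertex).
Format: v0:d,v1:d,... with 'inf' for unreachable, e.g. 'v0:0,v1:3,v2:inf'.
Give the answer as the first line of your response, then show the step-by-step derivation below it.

v0:inf,v1:8,v2:14,v3:0,v4:inf

step 1: dist = v0:inf,v1:8,v2:14,v3:0,v4:inf
step 2: dist = v0:inf,v1:8,v2:14,v3:0,v4:inf
step 3: dist = v0:inf,v1:8,v2:14,v3:0,v4:inf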